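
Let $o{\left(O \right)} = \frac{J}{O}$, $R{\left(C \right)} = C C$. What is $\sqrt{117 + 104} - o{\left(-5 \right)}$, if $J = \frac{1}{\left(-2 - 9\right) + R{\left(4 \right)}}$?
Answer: $\frac{1}{25} + \sqrt{221} \approx 14.906$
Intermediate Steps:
$R{\left(C \right)} = C^{2}$
$J = \frac{1}{5}$ ($J = \frac{1}{\left(-2 - 9\right) + 4^{2}} = \frac{1}{\left(-2 - 9\right) + 16} = \frac{1}{-11 + 16} = \frac{1}{5} \approx 0.2$)
$o{\left(O \right)} = \frac{1}{5 O}$
$\sqrt{117 + 104} - o{\left(-5 \right)} = \sqrt{117 + 104} - \frac{1}{5 \left(-5\right)} = \sqrt{221} - \frac{1}{5} \left(- \frac{1}{5}\right) = \sqrt{221} - - \frac{1}{25} = \sqrt{221} + \frac{1}{25} = \frac{1}{25} + \sqrt{221}$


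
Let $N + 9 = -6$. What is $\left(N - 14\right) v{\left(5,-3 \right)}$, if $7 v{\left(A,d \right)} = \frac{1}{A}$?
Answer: $- \frac{29}{35} \approx -0.82857$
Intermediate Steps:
$N = -15$ ($N = -9 - 6 = -15$)
$v{\left(A,d \right)} = \frac{1}{7 A}$
$\left(N - 14\right) v{\left(5,-3 \right)} = \left(-15 - 14\right) \frac{1}{7 \cdot 5} = - 29 \cdot \frac{1}{7} \cdot \frac{1}{5} = \left(-29\right) \frac{1}{35} = - \frac{29}{35}$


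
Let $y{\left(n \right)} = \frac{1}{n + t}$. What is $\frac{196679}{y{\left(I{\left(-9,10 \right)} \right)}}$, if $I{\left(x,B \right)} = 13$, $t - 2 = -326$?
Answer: $-61167169$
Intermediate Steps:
$t = -324$ ($t = 2 - 326 = -324$)
$y{\left(n \right)} = \frac{1}{-324 + n}$ ($y{\left(n \right)} = \frac{1}{n - 324} = \frac{1}{-324 + n}$)
$\frac{196679}{y{\left(I{\left(-9,10 \right)} \right)}} = \frac{196679}{\frac{1}{-324 + 13}} = \frac{196679}{\frac{1}{-311}} = \frac{196679}{- \frac{1}{311}} = 196679 \left(-311\right) = -61167169$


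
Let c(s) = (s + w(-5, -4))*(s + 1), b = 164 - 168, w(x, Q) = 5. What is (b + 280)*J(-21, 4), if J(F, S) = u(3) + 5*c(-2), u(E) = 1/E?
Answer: -4048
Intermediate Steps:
b = -4
c(s) = (1 + s)*(5 + s) (c(s) = (s + 5)*(s + 1) = (5 + s)*(1 + s) = (1 + s)*(5 + s))
J(F, S) = -44/3 (J(F, S) = 1/3 + 5*(5 + (-2)**2 + 6*(-2)) = 1/3 + 5*(5 + 4 - 12) = 1/3 + 5*(-3) = 1/3 - 15 = -44/3)
(b + 280)*J(-21, 4) = (-4 + 280)*(-44/3) = 276*(-44/3) = -4048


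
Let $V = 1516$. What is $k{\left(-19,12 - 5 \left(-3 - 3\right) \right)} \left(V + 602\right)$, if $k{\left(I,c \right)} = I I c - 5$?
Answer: $32102526$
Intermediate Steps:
$k{\left(I,c \right)} = -5 + c I^{2}$ ($k{\left(I,c \right)} = I^{2} c - 5 = c I^{2} - 5 = -5 + c I^{2}$)
$k{\left(-19,12 - 5 \left(-3 - 3\right) \right)} \left(V + 602\right) = \left(-5 + \left(12 - 5 \left(-3 - 3\right)\right) \left(-19\right)^{2}\right) \left(1516 + 602\right) = \left(-5 + \left(12 - -30\right) 361\right) 2118 = \left(-5 + \left(12 + 30\right) 361\right) 2118 = \left(-5 + 42 \cdot 361\right) 2118 = \left(-5 + 15162\right) 2118 = 15157 \cdot 2118 = 32102526$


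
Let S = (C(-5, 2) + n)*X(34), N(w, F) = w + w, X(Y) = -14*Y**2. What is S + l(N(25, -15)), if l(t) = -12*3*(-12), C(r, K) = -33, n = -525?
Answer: 9031104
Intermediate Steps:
N(w, F) = 2*w
S = 9030672 (S = (-33 - 525)*(-14*34**2) = -(-7812)*1156 = -558*(-16184) = 9030672)
l(t) = 432 (l(t) = -36*(-12) = 432)
S + l(N(25, -15)) = 9030672 + 432 = 9031104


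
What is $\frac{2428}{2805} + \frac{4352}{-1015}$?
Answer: $- \frac{1948588}{569415} \approx -3.4221$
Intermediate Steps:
$\frac{2428}{2805} + \frac{4352}{-1015} = 2428 \cdot \frac{1}{2805} + 4352 \left(- \frac{1}{1015}\right) = \frac{2428}{2805} - \frac{4352}{1015} = - \frac{1948588}{569415}$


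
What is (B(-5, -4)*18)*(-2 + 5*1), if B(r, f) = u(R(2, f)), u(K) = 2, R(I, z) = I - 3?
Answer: 108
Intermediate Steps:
R(I, z) = -3 + I
B(r, f) = 2
(B(-5, -4)*18)*(-2 + 5*1) = (2*18)*(-2 + 5*1) = 36*(-2 + 5) = 36*3 = 108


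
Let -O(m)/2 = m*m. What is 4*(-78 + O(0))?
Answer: -312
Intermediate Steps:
O(m) = -2*m² (O(m) = -2*m*m = -2*m²)
4*(-78 + O(0)) = 4*(-78 - 2*0²) = 4*(-78 - 2*0) = 4*(-78 + 0) = 4*(-78) = -312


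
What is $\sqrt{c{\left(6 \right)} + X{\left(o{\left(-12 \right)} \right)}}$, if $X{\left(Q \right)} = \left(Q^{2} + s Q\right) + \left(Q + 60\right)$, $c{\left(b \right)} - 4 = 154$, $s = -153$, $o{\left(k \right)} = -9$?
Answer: $\sqrt{1667} \approx 40.829$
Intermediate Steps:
$c{\left(b \right)} = 158$ ($c{\left(b \right)} = 4 + 154 = 158$)
$X{\left(Q \right)} = 60 + Q^{2} - 152 Q$ ($X{\left(Q \right)} = \left(Q^{2} - 153 Q\right) + \left(Q + 60\right) = \left(Q^{2} - 153 Q\right) + \left(60 + Q\right) = 60 + Q^{2} - 152 Q$)
$\sqrt{c{\left(6 \right)} + X{\left(o{\left(-12 \right)} \right)}} = \sqrt{158 + \left(60 + \left(-9\right)^{2} - -1368\right)} = \sqrt{158 + \left(60 + 81 + 1368\right)} = \sqrt{158 + 1509} = \sqrt{1667}$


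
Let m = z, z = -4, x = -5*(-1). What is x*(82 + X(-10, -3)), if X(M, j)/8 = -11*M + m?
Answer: 4650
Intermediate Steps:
x = 5
m = -4
X(M, j) = -32 - 88*M (X(M, j) = 8*(-11*M - 4) = 8*(-4 - 11*M) = -32 - 88*M)
x*(82 + X(-10, -3)) = 5*(82 + (-32 - 88*(-10))) = 5*(82 + (-32 + 880)) = 5*(82 + 848) = 5*930 = 4650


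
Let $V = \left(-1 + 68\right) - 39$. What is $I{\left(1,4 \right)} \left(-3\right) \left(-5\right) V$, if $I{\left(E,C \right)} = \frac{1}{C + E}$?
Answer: $84$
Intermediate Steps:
$V = 28$ ($V = 67 - 39 = 28$)
$I{\left(1,4 \right)} \left(-3\right) \left(-5\right) V = \frac{1}{4 + 1} \left(-3\right) \left(-5\right) 28 = \frac{1}{5} \left(-3\right) \left(-5\right) 28 = \left(- \frac{3}{5}\right) \left(-5\right) 28 = 3 \cdot 28 = 84$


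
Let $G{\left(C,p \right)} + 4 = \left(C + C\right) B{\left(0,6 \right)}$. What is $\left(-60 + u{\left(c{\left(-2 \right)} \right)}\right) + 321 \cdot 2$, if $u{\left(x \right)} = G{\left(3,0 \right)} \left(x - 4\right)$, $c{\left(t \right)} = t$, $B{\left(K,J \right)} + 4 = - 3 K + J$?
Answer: $534$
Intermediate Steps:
$B{\left(K,J \right)} = -4 + J - 3 K$ ($B{\left(K,J \right)} = -4 + \left(- 3 K + J\right) = -4 + \left(J - 3 K\right) = -4 + J - 3 K$)
$G{\left(C,p \right)} = -4 + 4 C$ ($G{\left(C,p \right)} = -4 + \left(C + C\right) \left(-4 + 6 - 0\right) = -4 + 2 C \left(-4 + 6 + 0\right) = -4 + 2 C 2 = -4 + 4 C$)
$u{\left(x \right)} = -32 + 8 x$ ($u{\left(x \right)} = \left(-4 + 4 \cdot 3\right) \left(x - 4\right) = \left(-4 + 12\right) \left(-4 + x\right) = 8 \left(-4 + x\right) = -32 + 8 x$)
$\left(-60 + u{\left(c{\left(-2 \right)} \right)}\right) + 321 \cdot 2 = \left(-60 + \left(-32 + 8 \left(-2\right)\right)\right) + 321 \cdot 2 = \left(-60 - 48\right) + 642 = -108 + 642 = 534$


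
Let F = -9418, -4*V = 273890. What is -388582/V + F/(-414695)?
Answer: 64715154598/11358081355 ≈ 5.6977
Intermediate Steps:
V = -136945/2 (V = -¼*273890 = -136945/2 ≈ -68473.)
-388582/V + F/(-414695) = -388582/(-136945/2) - 9418/(-414695) = -388582*(-2/136945) - 9418*(-1/414695) = 777164/136945 + 9418/414695 = 64715154598/11358081355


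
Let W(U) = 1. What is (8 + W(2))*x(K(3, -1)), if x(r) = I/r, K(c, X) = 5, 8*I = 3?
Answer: 27/40 ≈ 0.67500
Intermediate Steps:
I = 3/8 (I = (1/8)*3 = 3/8 ≈ 0.37500)
x(r) = 3/(8*r)
(8 + W(2))*x(K(3, -1)) = (8 + 1)*((3/8)/5) = 9*((3/8)*(1/5)) = 9*(3/40) = 27/40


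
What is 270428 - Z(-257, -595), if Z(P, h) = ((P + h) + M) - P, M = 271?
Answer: 270752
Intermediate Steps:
Z(P, h) = 271 + h (Z(P, h) = ((P + h) + 271) - P = (271 + P + h) - P = 271 + h)
270428 - Z(-257, -595) = 270428 - (271 - 595) = 270428 - 1*(-324) = 270428 + 324 = 270752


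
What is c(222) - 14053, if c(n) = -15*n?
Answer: -17383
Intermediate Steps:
c(222) - 14053 = -15*222 - 14053 = -3330 - 14053 = -17383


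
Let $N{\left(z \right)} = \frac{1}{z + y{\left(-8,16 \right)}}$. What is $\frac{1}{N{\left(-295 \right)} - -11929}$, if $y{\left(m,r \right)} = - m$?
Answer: $\frac{287}{3423622} \approx 8.3829 \cdot 10^{-5}$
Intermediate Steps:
$N{\left(z \right)} = \frac{1}{8 + z}$ ($N{\left(z \right)} = \frac{1}{z - -8} = \frac{1}{z + 8} = \frac{1}{8 + z}$)
$\frac{1}{N{\left(-295 \right)} - -11929} = \frac{1}{\frac{1}{8 - 295} - -11929} = \frac{1}{\frac{1}{-287} + \left(11931 + \left(-2 + 0\right)\right)} = \frac{1}{- \frac{1}{287} + \left(11931 - 2\right)} = \frac{1}{- \frac{1}{287} + 11929} = \frac{1}{\frac{3423622}{287}} = \frac{287}{3423622}$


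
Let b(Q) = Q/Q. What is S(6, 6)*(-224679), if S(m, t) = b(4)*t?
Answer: -1348074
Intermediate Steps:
b(Q) = 1
S(m, t) = t (S(m, t) = 1*t = t)
S(6, 6)*(-224679) = 6*(-224679) = -1348074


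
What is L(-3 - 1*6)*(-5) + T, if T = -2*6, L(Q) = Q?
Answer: 33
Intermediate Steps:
T = -12
L(-3 - 1*6)*(-5) + T = (-3 - 1*6)*(-5) - 12 = (-3 - 6)*(-5) - 12 = -9*(-5) - 12 = 45 - 12 = 33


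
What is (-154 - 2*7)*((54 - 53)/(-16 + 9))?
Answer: 24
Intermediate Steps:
(-154 - 2*7)*((54 - 53)/(-16 + 9)) = (-154 - 14)*(1/(-7)) = -168*(-1)/7 = -168*(-⅐) = 24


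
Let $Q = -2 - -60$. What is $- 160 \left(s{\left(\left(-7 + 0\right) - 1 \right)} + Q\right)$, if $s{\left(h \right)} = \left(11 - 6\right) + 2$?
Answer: $-10400$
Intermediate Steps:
$Q = 58$ ($Q = -2 + 60 = 58$)
$s{\left(h \right)} = 7$ ($s{\left(h \right)} = 5 + 2 = 7$)
$- 160 \left(s{\left(\left(-7 + 0\right) - 1 \right)} + Q\right) = - 160 \left(7 + 58\right) = \left(-160\right) 65 = -10400$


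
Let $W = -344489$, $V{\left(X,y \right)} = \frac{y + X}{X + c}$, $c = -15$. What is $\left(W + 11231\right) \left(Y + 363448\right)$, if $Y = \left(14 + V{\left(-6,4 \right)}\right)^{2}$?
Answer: $- \frac{17814660087824}{147} \approx -1.2119 \cdot 10^{11}$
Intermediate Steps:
$V{\left(X,y \right)} = \frac{X + y}{-15 + X}$ ($V{\left(X,y \right)} = \frac{y + X}{X - 15} = \frac{X + y}{-15 + X}$)
$Y = \frac{87616}{441}$ ($Y = \left(14 + \frac{-6 + 4}{-15 - 6}\right)^{2} = \left(14 + \frac{1}{-21} \left(-2\right)\right)^{2} = \left(14 - - \frac{2}{21}\right)^{2} = \left(14 + \frac{2}{21}\right)^{2} = \left(\frac{296}{21}\right)^{2} = \frac{87616}{441} \approx 198.68$)
$\left(W + 11231\right) \left(Y + 363448\right) = \left(-344489 + 11231\right) \left(\frac{87616}{441} + 363448\right) = \left(-333258\right) \frac{160368184}{441} = - \frac{17814660087824}{147}$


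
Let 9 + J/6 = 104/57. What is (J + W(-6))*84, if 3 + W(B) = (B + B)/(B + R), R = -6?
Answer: -71904/19 ≈ -3784.4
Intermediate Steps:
W(B) = -3 + 2*B/(-6 + B) (W(B) = -3 + (B + B)/(B - 6) = -3 + (2*B)/(-6 + B) = -3 + 2*B/(-6 + B))
J = -818/19 (J = -54 + 6*(104/57) = -54 + 208/19 = -818/19 ≈ -43.053)
(J + W(-6))*84 = (-818/19 + (18 - 1*(-6))/(-6 - 6))*84 = (-818/19 + (18 + 6)/(-12))*84 = (-818/19 - 1/12*24)*84 = (-818/19 - 2)*84 = -856/19*84 = -71904/19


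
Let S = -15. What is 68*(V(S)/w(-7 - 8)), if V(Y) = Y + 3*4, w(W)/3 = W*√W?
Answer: -68*I*√15/225 ≈ -1.1705*I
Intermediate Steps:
w(W) = 3*W^(3/2) (w(W) = 3*(W*√W) = 3*W^(3/2))
V(Y) = 12 + Y (V(Y) = Y + 12 = 12 + Y)
68*(V(S)/w(-7 - 8)) = 68*((12 - 15)/((3*(-7 - 8)^(3/2)))) = 68*(-3*I*√15/675) = 68*(-I*√15/225) = -68*I*√15/225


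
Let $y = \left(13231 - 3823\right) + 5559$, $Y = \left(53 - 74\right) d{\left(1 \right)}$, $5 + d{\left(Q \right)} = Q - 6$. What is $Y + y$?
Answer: $15177$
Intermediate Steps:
$d{\left(Q \right)} = -11 + Q$ ($d{\left(Q \right)} = -5 + \left(Q - 6\right) = -5 + \left(-6 + Q\right) = -11 + Q$)
$Y = 210$ ($Y = \left(53 - 74\right) \left(-11 + 1\right) = \left(-21\right) \left(-10\right) = 210$)
$y = 14967$ ($y = 9408 + 5559 = 14967$)
$Y + y = 210 + 14967 = 15177$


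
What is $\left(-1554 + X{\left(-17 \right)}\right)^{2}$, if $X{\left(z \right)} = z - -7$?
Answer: $2446096$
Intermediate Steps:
$X{\left(z \right)} = 7 + z$ ($X{\left(z \right)} = z + 7 = 7 + z$)
$\left(-1554 + X{\left(-17 \right)}\right)^{2} = \left(-1554 + \left(7 - 17\right)\right)^{2} = \left(-1554 - 10\right)^{2} = \left(-1564\right)^{2} = 2446096$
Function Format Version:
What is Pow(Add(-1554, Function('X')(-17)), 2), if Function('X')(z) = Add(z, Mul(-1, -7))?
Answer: 2446096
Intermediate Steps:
Function('X')(z) = Add(7, z) (Function('X')(z) = Add(z, 7) = Add(7, z))
Pow(Add(-1554, Function('X')(-17)), 2) = Pow(Add(-1554, Add(7, -17)), 2) = Pow(Add(-1554, -10), 2) = Pow(-1564, 2) = 2446096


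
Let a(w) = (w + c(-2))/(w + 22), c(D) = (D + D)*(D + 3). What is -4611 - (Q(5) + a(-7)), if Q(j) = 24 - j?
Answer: -69439/15 ≈ -4629.3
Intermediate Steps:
c(D) = 2*D*(3 + D) (c(D) = (2*D)*(3 + D) = 2*D*(3 + D))
a(w) = (-4 + w)/(22 + w) (a(w) = (w + 2*(-2)*(3 - 2))/(w + 22) = (w + 2*(-2)*1)/(22 + w) = (w - 4)/(22 + w) = (-4 + w)/(22 + w))
-4611 - (Q(5) + a(-7)) = -4611 - ((24 - 1*5) + (-4 - 7)/(22 - 7)) = -4611 - ((24 - 5) - 11/15) = -4611 - (19 + (1/15)*(-11)) = -4611 - (19 - 11/15) = -4611 - 1*274/15 = -4611 - 274/15 = -69439/15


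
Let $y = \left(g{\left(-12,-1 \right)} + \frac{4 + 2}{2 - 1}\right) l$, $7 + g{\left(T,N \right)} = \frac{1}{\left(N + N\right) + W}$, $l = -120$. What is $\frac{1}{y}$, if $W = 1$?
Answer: $\frac{1}{240} \approx 0.0041667$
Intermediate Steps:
$g{\left(T,N \right)} = -7 + \frac{1}{1 + 2 N}$ ($g{\left(T,N \right)} = -7 + \frac{1}{\left(N + N\right) + 1} = -7 + \frac{1}{2 N + 1} = -7 + \frac{1}{1 + 2 N}$)
$y = 240$ ($y = \left(\frac{2 \left(-3 - -7\right)}{1 + 2 \left(-1\right)} + \frac{4 + 2}{2 - 1}\right) \left(-120\right) = \left(\frac{2 \left(-3 + 7\right)}{1 - 2} + \frac{6}{1}\right) \left(-120\right) = \left(2 \frac{1}{-1} \cdot 4 + 6 \cdot 1\right) \left(-120\right) = \left(2 \left(-1\right) 4 + 6\right) \left(-120\right) = \left(-8 + 6\right) \left(-120\right) = \left(-2\right) \left(-120\right) = 240$)
$\frac{1}{y} = \frac{1}{240}$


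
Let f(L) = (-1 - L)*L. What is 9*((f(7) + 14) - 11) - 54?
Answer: -531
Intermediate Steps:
f(L) = L*(-1 - L)
9*((f(7) + 14) - 11) - 54 = 9*((-1*7*(1 + 7) + 14) - 11) - 54 = 9*((-1*7*8 + 14) - 11) - 54 = 9*((-56 + 14) - 11) - 54 = 9*(-42 - 11) - 54 = 9*(-53) - 54 = -477 - 54 = -531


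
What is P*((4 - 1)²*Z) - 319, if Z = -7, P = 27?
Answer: -2020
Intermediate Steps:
P*((4 - 1)²*Z) - 319 = 27*((4 - 1)²*(-7)) - 319 = 27*(3²*(-7)) - 319 = 27*(9*(-7)) - 319 = 27*(-63) - 319 = -1701 - 319 = -2020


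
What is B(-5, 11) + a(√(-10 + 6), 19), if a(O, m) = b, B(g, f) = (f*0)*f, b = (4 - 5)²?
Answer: 1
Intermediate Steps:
b = 1 (b = (-1)² = 1)
B(g, f) = 0 (B(g, f) = 0*f = 0)
a(O, m) = 1
B(-5, 11) + a(√(-10 + 6), 19) = 0 + 1 = 1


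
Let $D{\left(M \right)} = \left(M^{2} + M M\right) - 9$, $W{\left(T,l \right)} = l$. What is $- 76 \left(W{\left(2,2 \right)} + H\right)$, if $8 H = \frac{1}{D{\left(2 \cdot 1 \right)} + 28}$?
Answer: $- \frac{8227}{54} \approx -152.35$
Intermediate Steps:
$D{\left(M \right)} = -9 + 2 M^{2}$ ($D{\left(M \right)} = \left(M^{2} + M^{2}\right) - 9 = 2 M^{2} - 9 = -9 + 2 M^{2}$)
$H = \frac{1}{216}$ ($H = \frac{1}{8 \left(\left(-9 + 2 \left(2 \cdot 1\right)^{2}\right) + 28\right)} = \frac{1}{8 \left(\left(-9 + 2 \cdot 2^{2}\right) + 28\right)} = \frac{1}{8 \left(\left(-9 + 2 \cdot 4\right) + 28\right)} = \frac{1}{8 \left(\left(-9 + 8\right) + 28\right)} = \frac{1}{8 \left(-1 + 28\right)} = \frac{1}{8 \cdot 27} = \frac{1}{8} \cdot \frac{1}{27} = \frac{1}{216} \approx 0.0046296$)
$- 76 \left(W{\left(2,2 \right)} + H\right) = - 76 \left(2 + \frac{1}{216}\right) = \left(-76\right) \frac{433}{216} = - \frac{8227}{54}$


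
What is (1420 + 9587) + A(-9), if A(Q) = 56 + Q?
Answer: 11054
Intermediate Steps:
(1420 + 9587) + A(-9) = (1420 + 9587) + (56 - 9) = 11007 + 47 = 11054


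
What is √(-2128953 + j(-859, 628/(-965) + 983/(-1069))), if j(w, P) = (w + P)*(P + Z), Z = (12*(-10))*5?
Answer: I*√1714650095241723691/1031585 ≈ 1269.4*I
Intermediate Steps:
Z = -600 (Z = -120*5 = -600)
j(w, P) = (-600 + P)*(P + w) (j(w, P) = (w + P)*(P - 600) = (P + w)*(-600 + P) = (-600 + P)*(P + w))
√(-2128953 + j(-859, 628/(-965) + 983/(-1069))) = √(-2128953 + ((628/(-965) + 983/(-1069))² - 600*(628/(-965) + 983/(-1069)) - 600*(-859) + (628/(-965) + 983/(-1069))*(-859))) = √(-2128953 + ((628*(-1/965) + 983*(-1/1069))² - 600*(628*(-1/965) + 983*(-1/1069)) + 515400 + (628*(-1/965) + 983*(-1/1069))*(-859))) = √(-2128953 + ((-628/965 - 983/1069)² - 600*(-628/965 - 983/1069) + 515400 + (-628/965 - 983/1069)*(-859))) = √(-2128953 + ((-1619927/1031585)² - 600*(-1619927/1031585) + 515400 - 1619927/1031585*(-859))) = √(-2128953 + (2624163485329/1064167612225 + 194391240/206317 + 515400 + 1391517293/1031585)) = √(-2128953 + 550912735307526734/1064167612225) = √(-1714650095241723691/1064167612225) = I*√1714650095241723691/1031585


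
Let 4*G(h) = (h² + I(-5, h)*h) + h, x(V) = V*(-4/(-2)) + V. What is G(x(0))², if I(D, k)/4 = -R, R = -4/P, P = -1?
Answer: 0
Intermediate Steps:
R = 4 (R = -4/(-1) = -4*(-1) = 4)
x(V) = 3*V (x(V) = V*(-4*(-½)) + V = V*2 + V = 2*V + V = 3*V)
I(D, k) = -16 (I(D, k) = 4*(-1*4) = 4*(-4) = -16)
G(h) = -15*h/4 + h²/4 (G(h) = ((h² - 16*h) + h)/4 = (h² - 15*h)/4 = -15*h/4 + h²/4)
G(x(0))² = ((3*0)*(-15 + 3*0)/4)² = ((¼)*0*(-15 + 0))² = ((¼)*0*(-15))² = 0² = 0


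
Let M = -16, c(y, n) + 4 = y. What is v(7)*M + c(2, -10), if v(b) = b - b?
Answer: -2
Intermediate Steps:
c(y, n) = -4 + y
v(b) = 0
v(7)*M + c(2, -10) = 0*(-16) + (-4 + 2) = 0 - 2 = -2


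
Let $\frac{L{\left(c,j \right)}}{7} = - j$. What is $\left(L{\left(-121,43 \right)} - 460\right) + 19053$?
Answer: $18292$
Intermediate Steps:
$L{\left(c,j \right)} = - 7 j$ ($L{\left(c,j \right)} = 7 \left(- j\right) = - 7 j$)
$\left(L{\left(-121,43 \right)} - 460\right) + 19053 = \left(\left(-7\right) 43 - 460\right) + 19053 = \left(-301 - 460\right) + 19053 = -761 + 19053 = 18292$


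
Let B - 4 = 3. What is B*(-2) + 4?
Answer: -10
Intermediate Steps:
B = 7 (B = 4 + 3 = 7)
B*(-2) + 4 = 7*(-2) + 4 = -14 + 4 = -10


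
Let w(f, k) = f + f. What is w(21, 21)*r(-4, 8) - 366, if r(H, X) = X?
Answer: -30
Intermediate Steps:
w(f, k) = 2*f
w(21, 21)*r(-4, 8) - 366 = (2*21)*8 - 366 = 42*8 - 366 = 336 - 366 = -30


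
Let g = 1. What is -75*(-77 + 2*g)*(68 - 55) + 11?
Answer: 73136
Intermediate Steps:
-75*(-77 + 2*g)*(68 - 55) + 11 = -75*(-77 + 2*1)*(68 - 55) + 11 = -75*(-77 + 2)*13 + 11 = -(-5625)*13 + 11 = -75*(-975) + 11 = 73125 + 11 = 73136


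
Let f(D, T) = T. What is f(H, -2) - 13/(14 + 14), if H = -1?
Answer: -69/28 ≈ -2.4643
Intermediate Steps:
f(H, -2) - 13/(14 + 14) = -2 - 13/(14 + 14) = -2 - 13/28 = -69/28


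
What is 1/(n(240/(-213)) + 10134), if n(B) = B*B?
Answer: 5041/51091894 ≈ 9.8665e-5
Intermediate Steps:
n(B) = B²
1/(n(240/(-213)) + 10134) = 1/((240/(-213))² + 10134) = 1/((240*(-1/213))² + 10134) = 1/((-80/71)² + 10134) = 1/(6400/5041 + 10134) = 1/(51091894/5041) = 5041/51091894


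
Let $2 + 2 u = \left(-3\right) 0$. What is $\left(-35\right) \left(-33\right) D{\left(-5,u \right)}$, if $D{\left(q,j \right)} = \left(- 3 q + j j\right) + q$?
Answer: $12705$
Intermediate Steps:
$u = -1$ ($u = -1 + \frac{\left(-3\right) 0}{2} = -1 + \frac{1}{2} \cdot 0 = -1 + 0 = -1$)
$D{\left(q,j \right)} = j^{2} - 2 q$ ($D{\left(q,j \right)} = \left(- 3 q + j^{2}\right) + q = \left(j^{2} - 3 q\right) + q = j^{2} - 2 q$)
$\left(-35\right) \left(-33\right) D{\left(-5,u \right)} = \left(-35\right) \left(-33\right) \left(\left(-1\right)^{2} - -10\right) = 1155 \left(1 + 10\right) = 1155 \cdot 11 = 12705$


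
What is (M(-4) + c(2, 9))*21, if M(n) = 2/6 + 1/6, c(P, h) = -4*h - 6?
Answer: -1743/2 ≈ -871.50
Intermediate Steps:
c(P, h) = -6 - 4*h
M(n) = ½ (M(n) = 2*(⅙) + 1*(⅙) = ⅓ + ⅙ = ½)
(M(-4) + c(2, 9))*21 = (½ + (-6 - 4*9))*21 = (½ + (-6 - 36))*21 = (½ - 42)*21 = -83/2*21 = -1743/2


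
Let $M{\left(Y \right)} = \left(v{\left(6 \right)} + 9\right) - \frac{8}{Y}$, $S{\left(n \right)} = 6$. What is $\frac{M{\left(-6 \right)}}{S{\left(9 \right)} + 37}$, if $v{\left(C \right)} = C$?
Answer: $\frac{49}{129} \approx 0.37985$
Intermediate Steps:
$M{\left(Y \right)} = 15 - \frac{8}{Y}$ ($M{\left(Y \right)} = \left(6 + 9\right) - \frac{8}{Y} = 15 - \frac{8}{Y}$)
$\frac{M{\left(-6 \right)}}{S{\left(9 \right)} + 37} = \frac{15 - \frac{8}{-6}}{6 + 37} = \frac{15 - - \frac{4}{3}}{43} = \frac{15 + \frac{4}{3}}{43} = \frac{1}{43} \cdot \frac{49}{3} = \frac{49}{129}$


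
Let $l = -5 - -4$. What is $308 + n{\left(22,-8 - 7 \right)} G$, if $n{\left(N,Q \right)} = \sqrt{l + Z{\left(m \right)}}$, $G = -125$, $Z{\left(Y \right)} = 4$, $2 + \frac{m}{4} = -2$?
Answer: $308 - 125 \sqrt{3} \approx 91.494$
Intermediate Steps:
$m = -16$ ($m = -8 + 4 \left(-2\right) = -8 - 8 = -16$)
$l = -1$ ($l = -5 + 4 = -1$)
$n{\left(N,Q \right)} = \sqrt{3}$ ($n{\left(N,Q \right)} = \sqrt{-1 + 4} = \sqrt{3}$)
$308 + n{\left(22,-8 - 7 \right)} G = 308 + \sqrt{3} \left(-125\right) = 308 - 125 \sqrt{3}$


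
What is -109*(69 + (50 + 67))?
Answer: -20274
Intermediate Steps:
-109*(69 + (50 + 67)) = -109*(69 + 117) = -109*186 = -20274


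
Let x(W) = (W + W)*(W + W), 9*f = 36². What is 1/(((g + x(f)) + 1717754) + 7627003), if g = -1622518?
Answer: 1/7805183 ≈ 1.2812e-7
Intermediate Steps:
f = 144 (f = (⅑)*36² = (⅑)*1296 = 144)
x(W) = 4*W² (x(W) = (2*W)*(2*W) = 4*W²)
1/(((g + x(f)) + 1717754) + 7627003) = 1/(((-1622518 + 4*144²) + 1717754) + 7627003) = 1/(((-1622518 + 4*20736) + 1717754) + 7627003) = 1/(((-1622518 + 82944) + 1717754) + 7627003) = 1/((-1539574 + 1717754) + 7627003) = 1/(178180 + 7627003) = 1/7805183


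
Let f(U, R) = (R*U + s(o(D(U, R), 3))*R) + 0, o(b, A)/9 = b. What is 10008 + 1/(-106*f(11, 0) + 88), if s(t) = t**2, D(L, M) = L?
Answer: 880705/88 ≈ 10008.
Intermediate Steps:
o(b, A) = 9*b
f(U, R) = R*U + 81*R*U**2 (f(U, R) = (R*U + (9*U)**2*R) + 0 = (R*U + (81*U**2)*R) + 0 = (R*U + 81*R*U**2) + 0 = R*U + 81*R*U**2)
10008 + 1/(-106*f(11, 0) + 88) = 10008 + 1/(-0*11*(1 + 81*11) + 88) = 10008 + 1/(-0*11*(1 + 891) + 88) = 10008 + 1/(-0*11*892 + 88) = 10008 + 1/(-106*0 + 88) = 10008 + 1/(0 + 88) = 10008 + 1/88 = 880705/88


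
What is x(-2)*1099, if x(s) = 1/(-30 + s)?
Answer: -1099/32 ≈ -34.344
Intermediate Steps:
x(-2)*1099 = 1099/(-30 - 2) = 1099/(-32) = -1/32*1099 = -1099/32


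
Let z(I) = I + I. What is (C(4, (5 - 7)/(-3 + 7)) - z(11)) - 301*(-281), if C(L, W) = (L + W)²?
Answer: 338285/4 ≈ 84571.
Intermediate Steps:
z(I) = 2*I
(C(4, (5 - 7)/(-3 + 7)) - z(11)) - 301*(-281) = ((4 + (5 - 7)/(-3 + 7))² - 2*11) - 301*(-281) = ((4 - 2/4)² - 1*22) + 84581 = ((4 - 2*¼)² - 22) + 84581 = ((4 - ½)² - 22) + 84581 = ((7/2)² - 22) + 84581 = (49/4 - 22) + 84581 = -39/4 + 84581 = 338285/4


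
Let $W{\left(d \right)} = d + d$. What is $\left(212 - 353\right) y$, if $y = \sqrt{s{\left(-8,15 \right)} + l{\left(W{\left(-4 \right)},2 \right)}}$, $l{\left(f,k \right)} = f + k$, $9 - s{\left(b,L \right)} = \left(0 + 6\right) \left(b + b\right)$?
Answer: $- 423 \sqrt{11} \approx -1402.9$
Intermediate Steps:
$s{\left(b,L \right)} = 9 - 12 b$ ($s{\left(b,L \right)} = 9 - \left(0 + 6\right) \left(b + b\right) = 9 - 6 \cdot 2 b = 9 - 12 b$)
$W{\left(d \right)} = 2 d$
$y = 3 \sqrt{11}$ ($y = \sqrt{\left(9 - -96\right) + \left(2 \left(-4\right) + 2\right)} = \sqrt{\left(9 + 96\right) + \left(-8 + 2\right)} = \sqrt{105 - 6} = \sqrt{99} = 3 \sqrt{11} \approx 9.9499$)
$\left(212 - 353\right) y = \left(212 - 353\right) 3 \sqrt{11} = - 141 \cdot 3 \sqrt{11} = - 423 \sqrt{11}$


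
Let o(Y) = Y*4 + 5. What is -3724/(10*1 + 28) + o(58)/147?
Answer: -4723/49 ≈ -96.388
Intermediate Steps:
o(Y) = 5 + 4*Y (o(Y) = 4*Y + 5 = 5 + 4*Y)
-3724/(10*1 + 28) + o(58)/147 = -3724/(10*1 + 28) + (5 + 4*58)/147 = -3724/(10 + 28) + (5 + 232)*(1/147) = -3724/38 + 237*(1/147) = -3724*1/38 + 79/49 = -98 + 79/49 = -4723/49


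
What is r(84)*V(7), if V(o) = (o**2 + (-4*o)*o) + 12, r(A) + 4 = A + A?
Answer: -22140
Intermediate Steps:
r(A) = -4 + 2*A (r(A) = -4 + (A + A) = -4 + 2*A)
V(o) = 12 - 3*o**2 (V(o) = (o**2 - 4*o**2) + 12 = -3*o**2 + 12 = 12 - 3*o**2)
r(84)*V(7) = (-4 + 2*84)*(12 - 3*7**2) = (-4 + 168)*(12 - 3*49) = 164*(12 - 147) = 164*(-135) = -22140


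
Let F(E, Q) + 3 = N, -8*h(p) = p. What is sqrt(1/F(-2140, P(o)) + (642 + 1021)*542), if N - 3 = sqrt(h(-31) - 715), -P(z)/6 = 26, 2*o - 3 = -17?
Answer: sqrt(29171811814466 - 11378*I*sqrt(11378))/5689 ≈ 949.39 - 1.9749e-5*I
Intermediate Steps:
o = -7 (o = 3/2 + (1/2)*(-17) = 3/2 - 17/2 = -7)
h(p) = -p/8
P(z) = -156 (P(z) = -6*26 = -156)
N = 3 + I*sqrt(11378)/4 (N = 3 + sqrt(-1/8*(-31) - 715) = 3 + sqrt(31/8 - 715) = 3 + sqrt(-5689/8) = 3 + I*sqrt(11378)/4 ≈ 3.0 + 26.667*I)
F(E, Q) = I*sqrt(11378)/4 (F(E, Q) = -3 + (3 + I*sqrt(11378)/4) = I*sqrt(11378)/4)
sqrt(1/F(-2140, P(o)) + (642 + 1021)*542) = sqrt(1/(I*sqrt(11378)/4) + (642 + 1021)*542) = sqrt(-2*I*sqrt(11378)/5689 + 1663*542) = sqrt(-2*I*sqrt(11378)/5689 + 901346) = sqrt(901346 - 2*I*sqrt(11378)/5689)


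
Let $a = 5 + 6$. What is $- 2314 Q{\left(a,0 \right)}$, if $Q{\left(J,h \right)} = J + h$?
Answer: $-25454$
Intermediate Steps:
$a = 11$
$- 2314 Q{\left(a,0 \right)} = - 2314 \left(11 + 0\right) = \left(-2314\right) 11 = -25454$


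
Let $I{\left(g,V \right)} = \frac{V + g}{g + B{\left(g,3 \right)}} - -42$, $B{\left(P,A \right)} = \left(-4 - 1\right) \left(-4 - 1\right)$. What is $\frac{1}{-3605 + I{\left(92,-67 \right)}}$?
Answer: $- \frac{117}{416846} \approx -0.00028068$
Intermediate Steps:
$B{\left(P,A \right)} = 25$ ($B{\left(P,A \right)} = - 5 \left(-4 - 1\right) = \left(-5\right) \left(-5\right) = 25$)
$I{\left(g,V \right)} = 42 + \frac{V + g}{25 + g}$ ($I{\left(g,V \right)} = \frac{V + g}{g + 25} - -42 = \frac{V + g}{25 + g} + 42 = 42 + \frac{V + g}{25 + g}$)
$\frac{1}{-3605 + I{\left(92,-67 \right)}} = \frac{1}{-3605 + \frac{1050 - 67 + 43 \cdot 92}{25 + 92}} = \frac{1}{-3605 + \frac{1050 - 67 + 3956}{117}} = \frac{1}{-3605 + \frac{1}{117} \cdot 4939} = \frac{1}{-3605 + \frac{4939}{117}} = \frac{1}{- \frac{416846}{117}} = - \frac{117}{416846}$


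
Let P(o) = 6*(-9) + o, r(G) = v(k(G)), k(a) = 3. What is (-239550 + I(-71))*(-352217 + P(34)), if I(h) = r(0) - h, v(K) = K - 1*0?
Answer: 84352307812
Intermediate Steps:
v(K) = K (v(K) = K + 0 = K)
r(G) = 3
I(h) = 3 - h
P(o) = -54 + o
(-239550 + I(-71))*(-352217 + P(34)) = (-239550 + (3 - 1*(-71)))*(-352217 + (-54 + 34)) = (-239550 + (3 + 71))*(-352217 - 20) = (-239550 + 74)*(-352237) = -239476*(-352237) = 84352307812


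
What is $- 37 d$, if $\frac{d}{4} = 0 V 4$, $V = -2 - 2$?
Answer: $0$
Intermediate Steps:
$V = -4$
$d = 0$ ($d = 4 \cdot 0 \left(-4\right) 4 = 4 \cdot 0 \cdot 4 = 4 \cdot 0 = 0$)
$- 37 d = \left(-37\right) 0 = 0$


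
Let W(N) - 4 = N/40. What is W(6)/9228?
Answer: 83/184560 ≈ 0.00044972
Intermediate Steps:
W(N) = 4 + N/40
W(6)/9228 = (4 + (1/40)*6)/9228 = (4 + 3/20)*(1/9228) = (83/20)*(1/9228) = 83/184560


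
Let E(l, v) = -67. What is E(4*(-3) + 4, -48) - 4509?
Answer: -4576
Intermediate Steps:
E(4*(-3) + 4, -48) - 4509 = -67 - 4509 = -4576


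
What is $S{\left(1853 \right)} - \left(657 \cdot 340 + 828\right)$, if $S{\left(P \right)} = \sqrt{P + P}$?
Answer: $-224208 + \sqrt{3706} \approx -2.2415 \cdot 10^{5}$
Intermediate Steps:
$S{\left(P \right)} = \sqrt{2} \sqrt{P}$ ($S{\left(P \right)} = \sqrt{2 P} = \sqrt{2} \sqrt{P}$)
$S{\left(1853 \right)} - \left(657 \cdot 340 + 828\right) = \sqrt{2} \sqrt{1853} - \left(657 \cdot 340 + 828\right) = \sqrt{3706} - \left(223380 + 828\right) = \sqrt{3706} - 224208 = -224208 + \sqrt{3706}$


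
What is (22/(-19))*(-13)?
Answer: 286/19 ≈ 15.053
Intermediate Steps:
(22/(-19))*(-13) = (22*(-1/19))*(-13) = -22/19*(-13) = 286/19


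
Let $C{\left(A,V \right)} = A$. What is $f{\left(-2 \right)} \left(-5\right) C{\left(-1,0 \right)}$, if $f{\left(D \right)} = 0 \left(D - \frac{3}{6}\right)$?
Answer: $0$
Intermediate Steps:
$f{\left(D \right)} = 0$ ($f{\left(D \right)} = 0 \left(D - \frac{1}{2}\right) = 0 \left(- \frac{1}{2} + D\right) = 0$)
$f{\left(-2 \right)} \left(-5\right) C{\left(-1,0 \right)} = 0 \left(-5\right) \left(-1\right) = 0 \left(-1\right) = 0$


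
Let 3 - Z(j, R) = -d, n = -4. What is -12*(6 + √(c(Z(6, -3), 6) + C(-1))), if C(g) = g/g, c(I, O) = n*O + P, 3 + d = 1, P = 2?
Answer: -72 - 12*I*√21 ≈ -72.0 - 54.991*I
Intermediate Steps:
d = -2 (d = -3 + 1 = -2)
Z(j, R) = 1 (Z(j, R) = 3 - (-1)*(-2) = 3 - 1*2 = 3 - 2 = 1)
c(I, O) = 2 - 4*O (c(I, O) = -4*O + 2 = 2 - 4*O)
C(g) = 1
-12*(6 + √(c(Z(6, -3), 6) + C(-1))) = -12*(6 + √((2 - 4*6) + 1)) = -12*(6 + √((2 - 24) + 1)) = -12*(6 + √(-22 + 1)) = -12*(6 + √(-21)) = -12*(6 + I*√21) = -72 - 12*I*√21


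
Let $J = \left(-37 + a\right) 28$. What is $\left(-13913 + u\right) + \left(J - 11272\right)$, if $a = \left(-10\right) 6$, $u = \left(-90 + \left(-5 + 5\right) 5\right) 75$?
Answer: $-34651$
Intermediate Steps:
$u = -6750$ ($u = \left(-90 + 0 \cdot 5\right) 75 = \left(-90 + 0\right) 75 = \left(-90\right) 75 = -6750$)
$a = -60$
$J = -2716$ ($J = \left(-37 - 60\right) 28 = \left(-97\right) 28 = -2716$)
$\left(-13913 + u\right) + \left(J - 11272\right) = \left(-13913 - 6750\right) - 13988 = -20663 - 13988 = -34651$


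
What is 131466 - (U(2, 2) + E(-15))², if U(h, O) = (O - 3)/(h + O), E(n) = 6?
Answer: 2102927/16 ≈ 1.3143e+5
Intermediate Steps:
U(h, O) = (-3 + O)/(O + h)
131466 - (U(2, 2) + E(-15))² = 131466 - ((-3 + 2)/(2 + 2) + 6)² = 131466 - (-1/4 + 6)² = 131466 - ((¼)*(-1) + 6)² = 131466 - (-¼ + 6)² = 131466 - (23/4)² = 131466 - 1*529/16 = 131466 - 529/16 = 2102927/16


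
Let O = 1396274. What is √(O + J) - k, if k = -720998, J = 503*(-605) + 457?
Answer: 720998 + 104*√101 ≈ 7.2204e+5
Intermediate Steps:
J = -303858 (J = -304315 + 457 = -303858)
√(O + J) - k = √(1396274 - 303858) - 1*(-720998) = √1092416 + 720998 = 104*√101 + 720998 = 720998 + 104*√101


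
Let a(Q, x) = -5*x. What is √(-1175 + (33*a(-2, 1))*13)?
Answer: 2*I*√830 ≈ 57.619*I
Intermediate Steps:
√(-1175 + (33*a(-2, 1))*13) = √(-1175 + (33*(-5*1))*13) = √(-1175 + (33*(-5))*13) = √(-1175 - 165*13) = √(-1175 - 2145) = √(-3320) = 2*I*√830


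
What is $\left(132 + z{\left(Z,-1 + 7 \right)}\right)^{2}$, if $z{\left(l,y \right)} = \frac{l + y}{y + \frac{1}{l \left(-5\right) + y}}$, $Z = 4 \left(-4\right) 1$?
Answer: $\frac{4540603456}{267289} \approx 16988.0$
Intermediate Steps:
$Z = -16$ ($Z = \left(-16\right) 1 = -16$)
$z{\left(l,y \right)} = \frac{l + y}{y + \frac{1}{y - 5 l}}$ ($z{\left(l,y \right)} = \frac{l + y}{y + \frac{1}{- 5 l + y}} = \frac{l + y}{y + \frac{1}{y - 5 l}}$)
$\left(132 + z{\left(Z,-1 + 7 \right)}\right)^{2} = \left(132 + \frac{\left(-1 + 7\right)^{2} - 5 \left(-16\right)^{2} - - 64 \left(-1 + 7\right)}{1 + \left(-1 + 7\right)^{2} - - 80 \left(-1 + 7\right)}\right)^{2} = \left(132 + \frac{6^{2} - 1280 - \left(-64\right) 6}{1 + 6^{2} - \left(-80\right) 6}\right)^{2} = \left(132 + \frac{36 - 1280 + 384}{1 + 36 + 480}\right)^{2} = \left(132 + \frac{1}{517} \left(-860\right)\right)^{2} = \left(132 - \frac{860}{517}\right)^{2} = \left(\frac{67384}{517}\right)^{2} = \frac{4540603456}{267289}$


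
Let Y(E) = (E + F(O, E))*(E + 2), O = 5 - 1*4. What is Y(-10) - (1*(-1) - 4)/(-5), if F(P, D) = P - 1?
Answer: 79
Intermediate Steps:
O = 1 (O = 5 - 4 = 1)
F(P, D) = -1 + P
Y(E) = E*(2 + E) (Y(E) = (E + (-1 + 1))*(E + 2) = (E + 0)*(2 + E) = E*(2 + E))
Y(-10) - (1*(-1) - 4)/(-5) = -10*(2 - 10) - (1*(-1) - 4)/(-5) = -10*(-8) - (-1 - 4)*(-1)/5 = 80 - (-5)*(-1)/5 = 80 - 1*1 = 80 - 1 = 79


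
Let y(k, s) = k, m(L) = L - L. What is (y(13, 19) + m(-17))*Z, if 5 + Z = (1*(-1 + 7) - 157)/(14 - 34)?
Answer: 663/20 ≈ 33.150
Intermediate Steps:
m(L) = 0
Z = 51/20 (Z = -5 + (1*(-1 + 7) - 157)/(14 - 34) = -5 + (1*6 - 157)/(-20) = -5 + (6 - 157)*(-1/20) = -5 - 151*(-1/20) = -5 + 151/20 = 51/20 ≈ 2.5500)
(y(13, 19) + m(-17))*Z = (13 + 0)*(51/20) = 13*(51/20) = 663/20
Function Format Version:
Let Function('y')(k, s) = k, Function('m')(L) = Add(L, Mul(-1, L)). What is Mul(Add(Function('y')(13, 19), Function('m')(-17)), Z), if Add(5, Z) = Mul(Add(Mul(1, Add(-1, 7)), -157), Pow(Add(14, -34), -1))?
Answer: Rational(663, 20) ≈ 33.150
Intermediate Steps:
Function('m')(L) = 0
Z = Rational(51, 20) (Z = Add(-5, Mul(Add(Mul(1, Add(-1, 7)), -157), Pow(Add(14, -34), -1))) = Add(-5, Mul(Add(Mul(1, 6), -157), Pow(-20, -1))) = Add(-5, Mul(Add(6, -157), Rational(-1, 20))) = Add(-5, Mul(-151, Rational(-1, 20))) = Add(-5, Rational(151, 20)) = Rational(51, 20) ≈ 2.5500)
Mul(Add(Function('y')(13, 19), Function('m')(-17)), Z) = Mul(Add(13, 0), Rational(51, 20)) = Mul(13, Rational(51, 20)) = Rational(663, 20)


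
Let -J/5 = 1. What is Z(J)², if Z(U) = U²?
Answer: 625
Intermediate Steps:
J = -5 (J = -5*1 = -5)
Z(J)² = ((-5)²)² = 25² = 625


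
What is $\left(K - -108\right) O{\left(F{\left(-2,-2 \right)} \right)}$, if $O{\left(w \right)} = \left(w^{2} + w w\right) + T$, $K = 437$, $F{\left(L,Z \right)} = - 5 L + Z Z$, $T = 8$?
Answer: $218000$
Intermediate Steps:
$F{\left(L,Z \right)} = Z^{2} - 5 L$ ($F{\left(L,Z \right)} = - 5 L + Z^{2} = Z^{2} - 5 L$)
$O{\left(w \right)} = 8 + 2 w^{2}$ ($O{\left(w \right)} = \left(w^{2} + w w\right) + 8 = \left(w^{2} + w^{2}\right) + 8 = 2 w^{2} + 8 = 8 + 2 w^{2}$)
$\left(K - -108\right) O{\left(F{\left(-2,-2 \right)} \right)} = \left(437 - -108\right) \left(8 + 2 \left(\left(-2\right)^{2} - -10\right)^{2}\right) = \left(437 + \left(-90 + 198\right)\right) \left(8 + 2 \left(4 + 10\right)^{2}\right) = \left(437 + 108\right) \left(8 + 2 \cdot 14^{2}\right) = 545 \left(8 + 2 \cdot 196\right) = 545 \left(8 + 392\right) = 545 \cdot 400 = 218000$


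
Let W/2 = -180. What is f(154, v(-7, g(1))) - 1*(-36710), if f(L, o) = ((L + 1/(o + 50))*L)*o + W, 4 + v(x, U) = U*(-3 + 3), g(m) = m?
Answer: -1346130/23 ≈ -58527.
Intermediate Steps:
W = -360 (W = 2*(-180) = -360)
v(x, U) = -4 (v(x, U) = -4 + U*(-3 + 3) = -4 + U*0 = -4 + 0 = -4)
f(L, o) = -360 + L*o*(L + 1/(50 + o)) (f(L, o) = ((L + 1/(o + 50))*L)*o - 360 = ((L + 1/(50 + o))*L)*o - 360 = (L*(L + 1/(50 + o)))*o - 360 = L*o*(L + 1/(50 + o)) - 360 = -360 + L*o*(L + 1/(50 + o)))
f(154, v(-7, g(1))) - 1*(-36710) = (-18000 - 360*(-4) + 154*(-4) + 154²*(-4)² + 50*(-4)*154²)/(50 - 4) - 1*(-36710) = (-18000 + 1440 - 616 + 23716*16 + 50*(-4)*23716)/46 + 36710 = (-18000 + 1440 - 616 + 379456 - 4743200)/46 + 36710 = (1/46)*(-4380920) + 36710 = -2190460/23 + 36710 = -1346130/23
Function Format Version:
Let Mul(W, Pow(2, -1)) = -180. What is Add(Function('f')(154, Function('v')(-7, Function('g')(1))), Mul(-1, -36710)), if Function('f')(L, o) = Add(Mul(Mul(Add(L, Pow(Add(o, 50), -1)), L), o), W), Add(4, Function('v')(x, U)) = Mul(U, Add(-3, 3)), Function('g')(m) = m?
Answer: Rational(-1346130, 23) ≈ -58527.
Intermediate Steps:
W = -360 (W = Mul(2, -180) = -360)
Function('v')(x, U) = -4 (Function('v')(x, U) = Add(-4, Mul(U, Add(-3, 3))) = Add(-4, Mul(U, 0)) = Add(-4, 0) = -4)
Function('f')(L, o) = Add(-360, Mul(L, o, Add(L, Pow(Add(50, o), -1)))) (Function('f')(L, o) = Add(Mul(Mul(Add(L, Pow(Add(o, 50), -1)), L), o), -360) = Add(Mul(Mul(Add(L, Pow(Add(50, o), -1)), L), o), -360) = Add(Mul(Mul(L, Add(L, Pow(Add(50, o), -1))), o), -360) = Add(Mul(L, o, Add(L, Pow(Add(50, o), -1))), -360) = Add(-360, Mul(L, o, Add(L, Pow(Add(50, o), -1)))))
Add(Function('f')(154, Function('v')(-7, Function('g')(1))), Mul(-1, -36710)) = Add(Mul(Pow(Add(50, -4), -1), Add(-18000, Mul(-360, -4), Mul(154, -4), Mul(Pow(154, 2), Pow(-4, 2)), Mul(50, -4, Pow(154, 2)))), Mul(-1, -36710)) = Add(Mul(Pow(46, -1), Add(-18000, 1440, -616, Mul(23716, 16), Mul(50, -4, 23716))), 36710) = Add(Mul(Rational(1, 46), Add(-18000, 1440, -616, 379456, -4743200)), 36710) = Add(Mul(Rational(1, 46), -4380920), 36710) = Add(Rational(-2190460, 23), 36710) = Rational(-1346130, 23)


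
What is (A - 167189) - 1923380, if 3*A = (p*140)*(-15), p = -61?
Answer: -2047869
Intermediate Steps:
A = 42700 (A = (-61*140*(-15))/3 = (-8540*(-15))/3 = (1/3)*128100 = 42700)
(A - 167189) - 1923380 = (42700 - 167189) - 1923380 = -124489 - 1923380 = -2047869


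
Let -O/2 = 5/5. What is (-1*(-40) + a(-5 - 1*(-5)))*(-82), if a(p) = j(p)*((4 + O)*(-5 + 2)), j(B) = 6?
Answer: -328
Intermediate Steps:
O = -2 (O = -10/5 = -2*1 = -2)
a(p) = -36 (a(p) = 6*((4 - 2)*(-5 + 2)) = 6*(2*(-3)) = 6*(-6) = -36)
(-1*(-40) + a(-5 - 1*(-5)))*(-82) = (-1*(-40) - 36)*(-82) = (40 - 36)*(-82) = 4*(-82) = -328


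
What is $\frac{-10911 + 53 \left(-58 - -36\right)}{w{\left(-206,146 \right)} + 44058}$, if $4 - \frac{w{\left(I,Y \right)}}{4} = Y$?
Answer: $- \frac{12077}{43490} \approx -0.2777$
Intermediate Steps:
$w{\left(I,Y \right)} = 16 - 4 Y$
$\frac{-10911 + 53 \left(-58 - -36\right)}{w{\left(-206,146 \right)} + 44058} = \frac{-10911 + 53 \left(-58 - -36\right)}{\left(16 - 584\right) + 44058} = \frac{-10911 + 53 \left(-58 + 36\right)}{\left(16 - 584\right) + 44058} = \frac{-10911 + 53 \left(-22\right)}{-568 + 44058} = \frac{-10911 - 1166}{43490} = \left(-12077\right) \frac{1}{43490} = - \frac{12077}{43490}$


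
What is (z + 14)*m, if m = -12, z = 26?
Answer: -480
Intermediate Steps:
(z + 14)*m = (26 + 14)*(-12) = 40*(-12) = -480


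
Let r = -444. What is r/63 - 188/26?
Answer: -3898/273 ≈ -14.278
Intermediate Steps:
r/63 - 188/26 = -444/63 - 188/26 = -444*1/63 - 188*1/26 = -148/21 - 94/13 = -3898/273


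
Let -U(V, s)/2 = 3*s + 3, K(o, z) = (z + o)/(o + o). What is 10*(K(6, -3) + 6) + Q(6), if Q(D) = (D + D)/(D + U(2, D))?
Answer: 373/6 ≈ 62.167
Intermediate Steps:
K(o, z) = (o + z)/(2*o) (K(o, z) = (o + z)/((2*o)) = (o + z)*(1/(2*o)) = (o + z)/(2*o))
U(V, s) = -6 - 6*s (U(V, s) = -2*(3*s + 3) = -2*(3 + 3*s) = -6 - 6*s)
Q(D) = 2*D/(-6 - 5*D) (Q(D) = (D + D)/(D + (-6 - 6*D)) = (2*D)/(-6 - 5*D) = 2*D/(-6 - 5*D))
10*(K(6, -3) + 6) + Q(6) = 10*((1/2)*(6 - 3)/6 + 6) - 2*6/(6 + 5*6) = 10*((1/2)*(1/6)*3 + 6) - 2*6/(6 + 30) = 10*(1/4 + 6) - 2*6/36 = 10*(25/4) - 2*6*1/36 = 125/2 - 1/3 = 373/6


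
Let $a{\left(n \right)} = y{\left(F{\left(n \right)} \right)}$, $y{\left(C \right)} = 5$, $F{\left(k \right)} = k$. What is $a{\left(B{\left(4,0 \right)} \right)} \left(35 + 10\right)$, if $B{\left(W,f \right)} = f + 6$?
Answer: $225$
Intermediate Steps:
$B{\left(W,f \right)} = 6 + f$
$a{\left(n \right)} = 5$
$a{\left(B{\left(4,0 \right)} \right)} \left(35 + 10\right) = 5 \left(35 + 10\right) = 5 \cdot 45 = 225$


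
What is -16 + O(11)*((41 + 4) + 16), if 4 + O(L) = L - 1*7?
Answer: -16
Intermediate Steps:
O(L) = -11 + L (O(L) = -4 + (L - 1*7) = -4 + (L - 7) = -4 + (-7 + L) = -11 + L)
-16 + O(11)*((41 + 4) + 16) = -16 + (-11 + 11)*((41 + 4) + 16) = -16 + 0*(45 + 16) = -16 + 0*61 = -16 + 0 = -16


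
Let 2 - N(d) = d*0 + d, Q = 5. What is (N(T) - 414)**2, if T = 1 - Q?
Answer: 166464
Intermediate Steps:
T = -4 (T = 1 - 1*5 = 1 - 5 = -4)
N(d) = 2 - d (N(d) = 2 - (d*0 + d) = 2 - (0 + d) = 2 - d)
(N(T) - 414)**2 = ((2 - 1*(-4)) - 414)**2 = ((2 + 4) - 414)**2 = (6 - 414)**2 = (-408)**2 = 166464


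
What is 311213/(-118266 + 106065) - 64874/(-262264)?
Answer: -5773459897/228563076 ≈ -25.260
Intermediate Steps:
311213/(-118266 + 106065) - 64874/(-262264) = 311213/(-12201) - 64874*(-1/262264) = 311213*(-1/12201) + 32437/131132 = -44459/1743 + 32437/131132 = -5773459897/228563076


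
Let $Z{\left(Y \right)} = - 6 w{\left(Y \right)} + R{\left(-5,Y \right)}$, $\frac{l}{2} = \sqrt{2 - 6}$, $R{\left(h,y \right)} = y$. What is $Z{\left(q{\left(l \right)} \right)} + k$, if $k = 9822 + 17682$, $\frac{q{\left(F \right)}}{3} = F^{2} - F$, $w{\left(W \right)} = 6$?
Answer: $27420 - 12 i \approx 27420.0 - 12.0 i$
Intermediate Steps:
$l = 4 i$ ($l = 2 \sqrt{2 - 6} = 2 \sqrt{-4} = 2 \cdot 2 i = 4 i \approx 4.0 i$)
$q{\left(F \right)} = - 3 F + 3 F^{2}$ ($q{\left(F \right)} = 3 \left(F^{2} - F\right) = - 3 F + 3 F^{2}$)
$k = 27504$
$Z{\left(Y \right)} = -36 + Y$ ($Z{\left(Y \right)} = \left(-6\right) 6 + Y = -36 + Y$)
$Z{\left(q{\left(l \right)} \right)} + k = \left(-36 + 3 \cdot 4 i \left(-1 + 4 i\right)\right) + 27504 = \left(-36 + 12 i \left(-1 + 4 i\right)\right) + 27504 = 27468 + 12 i \left(-1 + 4 i\right)$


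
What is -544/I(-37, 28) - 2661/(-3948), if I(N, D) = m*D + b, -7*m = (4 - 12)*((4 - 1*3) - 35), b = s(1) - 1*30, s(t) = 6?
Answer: 212781/182924 ≈ 1.1632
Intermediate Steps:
b = -24 (b = 6 - 1*30 = 6 - 30 = -24)
m = -272/7 (m = -(4 - 12)*((4 - 1*3) - 35)/7 = -(-8)*((4 - 3) - 35)/7 = -(-8)*(1 - 35)/7 = -(-8)*(-34)/7 = -1/7*272 = -272/7 ≈ -38.857)
I(N, D) = -24 - 272*D/7 (I(N, D) = -272*D/7 - 24 = -24 - 272*D/7)
-544/I(-37, 28) - 2661/(-3948) = -544/(-24 - 272/7*28) - 2661/(-3948) = -544/(-24 - 1088) - 2661*(-1/3948) = -544/(-1112) + 887/1316 = -544*(-1/1112) + 887/1316 = 68/139 + 887/1316 = 212781/182924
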